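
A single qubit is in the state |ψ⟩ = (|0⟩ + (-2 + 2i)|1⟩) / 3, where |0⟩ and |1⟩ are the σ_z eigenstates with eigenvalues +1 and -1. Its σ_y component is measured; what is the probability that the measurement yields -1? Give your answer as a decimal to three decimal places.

|-y⟩ = (|0⟩ - i|1⟩)/√2, so ⟨-y|ψ⟩ = (-1 - 2i) / (√2·3).
P = |-1 - 2i|² / 18 = 5/18.

0.278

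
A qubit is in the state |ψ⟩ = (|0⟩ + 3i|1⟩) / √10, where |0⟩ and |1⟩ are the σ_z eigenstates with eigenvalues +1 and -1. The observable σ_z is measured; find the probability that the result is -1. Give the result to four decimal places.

The -1 outcome corresponds to |1⟩. Its amplitude in |ψ⟩ is 3i/√10.
P = |3i|² / 10 = 9/10.

0.9000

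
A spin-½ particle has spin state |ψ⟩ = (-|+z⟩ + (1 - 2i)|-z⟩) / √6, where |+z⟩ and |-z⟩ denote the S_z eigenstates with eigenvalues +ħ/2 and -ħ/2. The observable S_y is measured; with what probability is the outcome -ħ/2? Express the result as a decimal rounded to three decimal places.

|-y⟩ = (|+z⟩ - i|-z⟩)/√2, so ⟨-y|ψ⟩ = (1 + i) / (√2·√6).
P = |1 + i|² / 12 = 2/12.

0.167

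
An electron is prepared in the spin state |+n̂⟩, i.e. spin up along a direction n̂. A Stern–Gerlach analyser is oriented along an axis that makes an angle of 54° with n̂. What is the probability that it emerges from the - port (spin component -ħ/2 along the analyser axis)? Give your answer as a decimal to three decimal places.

For spin-½, the probability of finding spin-up along an axis at angle θ to the initial spin direction is cos²(θ/2); spin-down is sin²(θ/2).
θ = 54°, so P = sin²(27°) ≈ 0.206.

0.206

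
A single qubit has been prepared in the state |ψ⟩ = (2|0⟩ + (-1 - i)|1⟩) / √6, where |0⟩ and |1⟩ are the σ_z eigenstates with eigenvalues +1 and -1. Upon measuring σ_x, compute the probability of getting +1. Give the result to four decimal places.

|+x⟩ = (|0⟩ + |1⟩)/√2, so ⟨+x|ψ⟩ = (1 - i) / (√2·√6).
P = |1 - i|² / 12 = 2/12.

0.1667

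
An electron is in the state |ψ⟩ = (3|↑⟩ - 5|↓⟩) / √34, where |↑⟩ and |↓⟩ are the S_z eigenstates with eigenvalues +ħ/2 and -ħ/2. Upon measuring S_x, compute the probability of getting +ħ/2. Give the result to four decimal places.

0.0588

|+x⟩ = (|↑⟩ + |↓⟩)/√2, so ⟨+x|ψ⟩ = (-2) / (√2·√34).
P = |-2|² / 68 = 4/68.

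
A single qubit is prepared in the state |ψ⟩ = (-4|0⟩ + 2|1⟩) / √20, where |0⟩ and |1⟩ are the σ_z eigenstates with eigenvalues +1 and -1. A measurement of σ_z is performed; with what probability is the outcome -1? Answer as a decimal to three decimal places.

The -1 outcome corresponds to |1⟩. Its amplitude in |ψ⟩ is 2/√20.
P = |2|² / 20 = 4/20.

0.200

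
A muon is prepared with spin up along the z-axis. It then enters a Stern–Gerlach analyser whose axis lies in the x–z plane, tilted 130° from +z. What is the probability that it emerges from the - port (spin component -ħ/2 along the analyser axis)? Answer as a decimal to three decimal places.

0.821

For spin-½, the probability of finding spin-up along an axis at angle θ to the initial spin direction is cos²(θ/2); spin-down is sin²(θ/2).
θ = 130°, so P = sin²(65°) ≈ 0.821.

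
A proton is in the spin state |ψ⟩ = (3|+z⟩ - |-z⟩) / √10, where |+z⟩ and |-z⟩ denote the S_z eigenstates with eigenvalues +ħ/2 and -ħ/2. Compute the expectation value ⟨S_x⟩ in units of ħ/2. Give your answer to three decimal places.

-0.600

⟨σ_x⟩ = 2 Re(a* b)/(|a|²+|b|²) with a = 3, b = -1.
a* b = -3, so ⟨σ_x⟩ = -6/10.
⟨S_x⟩ = (ħ/2)·⟨σ_x⟩.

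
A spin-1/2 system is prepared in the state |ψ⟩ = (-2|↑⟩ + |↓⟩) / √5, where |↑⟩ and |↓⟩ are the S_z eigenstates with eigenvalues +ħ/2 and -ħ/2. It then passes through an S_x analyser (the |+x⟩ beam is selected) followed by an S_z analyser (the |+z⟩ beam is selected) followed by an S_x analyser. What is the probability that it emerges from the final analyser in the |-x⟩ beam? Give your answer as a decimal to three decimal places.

0.025

First analyser (S_x): P(|+x⟩) = |⟨+x|ψ⟩|² = 1/10.
After stage 1 the state is |+x⟩; P(|+z⟩) = |⟨+z|+x⟩|² = 1/2.
After stage 2 the state is |+z⟩; P(|-x⟩) = |⟨-x|+z⟩|² = 1/2.
Joint probability = 1/10 × 1/2 × 1/2 = 0.025.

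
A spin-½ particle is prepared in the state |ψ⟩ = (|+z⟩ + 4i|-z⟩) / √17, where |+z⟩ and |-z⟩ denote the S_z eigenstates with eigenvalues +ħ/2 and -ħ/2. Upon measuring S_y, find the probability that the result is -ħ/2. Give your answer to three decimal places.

|-y⟩ = (|+z⟩ - i|-z⟩)/√2, so ⟨-y|ψ⟩ = (-3) / (√2·√17).
P = |-3|² / 34 = 9/34.

0.265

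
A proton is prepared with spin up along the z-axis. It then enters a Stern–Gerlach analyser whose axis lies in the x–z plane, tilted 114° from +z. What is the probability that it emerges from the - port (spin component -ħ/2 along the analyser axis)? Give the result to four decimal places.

For spin-½, the probability of finding spin-up along an axis at angle θ to the initial spin direction is cos²(θ/2); spin-down is sin²(θ/2).
θ = 114°, so P = sin²(57°) ≈ 0.7034.

0.7034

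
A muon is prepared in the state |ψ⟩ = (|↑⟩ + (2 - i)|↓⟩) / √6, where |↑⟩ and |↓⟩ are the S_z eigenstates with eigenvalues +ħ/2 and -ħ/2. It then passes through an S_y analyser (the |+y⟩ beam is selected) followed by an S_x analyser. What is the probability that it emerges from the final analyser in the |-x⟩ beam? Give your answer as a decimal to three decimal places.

First analyser (S_y): P(|+y⟩) = |⟨+y|ψ⟩|² = 4/12.
After stage 1 the state is |+y⟩; P(|-x⟩) = |⟨-x|+y⟩|² = 1/2.
Joint probability = 4/12 × 1/2 = 0.167.

0.167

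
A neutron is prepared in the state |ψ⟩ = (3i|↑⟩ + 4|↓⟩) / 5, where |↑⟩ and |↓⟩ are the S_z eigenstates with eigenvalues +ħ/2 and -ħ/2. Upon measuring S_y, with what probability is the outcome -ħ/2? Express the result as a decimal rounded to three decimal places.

|-y⟩ = (|↑⟩ - i|↓⟩)/√2, so ⟨-y|ψ⟩ = (7i) / (√2·5).
P = |7i|² / 50 = 49/50.

0.980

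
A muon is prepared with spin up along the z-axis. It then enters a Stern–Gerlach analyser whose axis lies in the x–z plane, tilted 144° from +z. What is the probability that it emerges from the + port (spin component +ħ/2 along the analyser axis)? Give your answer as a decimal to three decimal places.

For spin-½, the probability of finding spin-up along an axis at angle θ to the initial spin direction is cos²(θ/2); spin-down is sin²(θ/2).
θ = 144°, so P = cos²(72°) ≈ 0.095.

0.095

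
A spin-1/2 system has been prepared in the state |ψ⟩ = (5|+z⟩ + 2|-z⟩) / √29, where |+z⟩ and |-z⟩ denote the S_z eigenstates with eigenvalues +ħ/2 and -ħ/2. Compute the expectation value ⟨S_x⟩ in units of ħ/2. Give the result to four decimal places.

⟨σ_x⟩ = 2 Re(a* b)/(|a|²+|b|²) with a = 5, b = 2.
a* b = 10, so ⟨σ_x⟩ = 20/29.
⟨S_x⟩ = (ħ/2)·⟨σ_x⟩.

0.6897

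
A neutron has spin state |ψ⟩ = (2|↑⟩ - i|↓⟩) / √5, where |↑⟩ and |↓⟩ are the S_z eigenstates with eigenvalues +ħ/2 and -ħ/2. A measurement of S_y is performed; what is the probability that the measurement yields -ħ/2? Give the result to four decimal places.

|-y⟩ = (|↑⟩ - i|↓⟩)/√2, so ⟨-y|ψ⟩ = (3) / (√2·√5).
P = |3|² / 10 = 9/10.

0.9000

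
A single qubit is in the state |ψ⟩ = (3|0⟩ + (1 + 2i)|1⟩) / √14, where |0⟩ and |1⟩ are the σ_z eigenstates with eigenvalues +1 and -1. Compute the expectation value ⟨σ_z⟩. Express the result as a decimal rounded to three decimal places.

0.286

⟨σ_z⟩ = |a|² - |b|² divided by |a|²+|b|², with a, b the |0⟩, |1⟩ amplitudes.
= (9 - 5)/14 = 4/14.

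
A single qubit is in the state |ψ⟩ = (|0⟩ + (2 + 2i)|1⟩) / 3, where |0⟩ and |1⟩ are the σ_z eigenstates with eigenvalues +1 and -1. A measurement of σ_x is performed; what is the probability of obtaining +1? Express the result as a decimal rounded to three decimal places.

0.722

|+x⟩ = (|0⟩ + |1⟩)/√2, so ⟨+x|ψ⟩ = (3 + 2i) / (√2·3).
P = |3 + 2i|² / 18 = 13/18.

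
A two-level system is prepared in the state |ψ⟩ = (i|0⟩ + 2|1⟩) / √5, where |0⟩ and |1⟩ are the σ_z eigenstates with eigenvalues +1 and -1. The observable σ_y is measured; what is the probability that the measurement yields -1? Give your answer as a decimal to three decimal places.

0.900

|-y⟩ = (|0⟩ - i|1⟩)/√2, so ⟨-y|ψ⟩ = (3i) / (√2·√5).
P = |3i|² / 10 = 9/10.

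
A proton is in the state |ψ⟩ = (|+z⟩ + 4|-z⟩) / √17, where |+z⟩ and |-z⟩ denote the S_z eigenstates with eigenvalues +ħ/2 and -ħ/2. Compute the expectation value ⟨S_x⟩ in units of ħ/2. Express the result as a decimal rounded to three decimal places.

⟨σ_x⟩ = 2 Re(a* b)/(|a|²+|b|²) with a = 1, b = 4.
a* b = 4, so ⟨σ_x⟩ = 8/17.
⟨S_x⟩ = (ħ/2)·⟨σ_x⟩.

0.471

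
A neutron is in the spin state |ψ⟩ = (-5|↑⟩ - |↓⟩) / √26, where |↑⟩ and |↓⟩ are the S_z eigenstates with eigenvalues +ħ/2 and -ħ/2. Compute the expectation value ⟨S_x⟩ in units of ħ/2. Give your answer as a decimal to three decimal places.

⟨σ_x⟩ = 2 Re(a* b)/(|a|²+|b|²) with a = -5, b = -1.
a* b = 5, so ⟨σ_x⟩ = 10/26.
⟨S_x⟩ = (ħ/2)·⟨σ_x⟩.

0.385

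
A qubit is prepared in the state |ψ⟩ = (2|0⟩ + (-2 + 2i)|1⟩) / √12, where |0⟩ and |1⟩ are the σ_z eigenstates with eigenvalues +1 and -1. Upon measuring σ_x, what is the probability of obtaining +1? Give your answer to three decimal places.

0.167

|+x⟩ = (|0⟩ + |1⟩)/√2, so ⟨+x|ψ⟩ = (2i) / (√2·√12).
P = |2i|² / 24 = 4/24.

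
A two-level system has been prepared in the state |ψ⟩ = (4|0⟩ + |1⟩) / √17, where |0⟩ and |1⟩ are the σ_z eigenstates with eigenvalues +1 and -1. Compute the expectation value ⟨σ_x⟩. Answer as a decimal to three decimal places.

⟨σ_x⟩ = 2 Re(a* b)/(|a|²+|b|²) with a = 4, b = 1.
a* b = 4, so ⟨σ_x⟩ = 8/17.

0.471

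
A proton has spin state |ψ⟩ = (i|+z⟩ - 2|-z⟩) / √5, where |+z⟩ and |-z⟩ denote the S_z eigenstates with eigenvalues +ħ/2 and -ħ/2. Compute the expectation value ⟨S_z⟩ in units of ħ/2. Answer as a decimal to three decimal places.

⟨σ_z⟩ = |a|² - |b|² divided by |a|²+|b|², with a, b the |+z⟩, |-z⟩ amplitudes.
= (1 - 4)/5 = -3/5.
⟨S_z⟩ = (ħ/2)·⟨σ_z⟩.

-0.600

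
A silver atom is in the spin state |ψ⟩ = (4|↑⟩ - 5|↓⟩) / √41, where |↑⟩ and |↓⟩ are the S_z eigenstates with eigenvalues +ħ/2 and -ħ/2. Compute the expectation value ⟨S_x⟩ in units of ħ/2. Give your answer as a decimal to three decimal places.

-0.976

⟨σ_x⟩ = 2 Re(a* b)/(|a|²+|b|²) with a = 4, b = -5.
a* b = -20, so ⟨σ_x⟩ = -40/41.
⟨S_x⟩ = (ħ/2)·⟨σ_x⟩.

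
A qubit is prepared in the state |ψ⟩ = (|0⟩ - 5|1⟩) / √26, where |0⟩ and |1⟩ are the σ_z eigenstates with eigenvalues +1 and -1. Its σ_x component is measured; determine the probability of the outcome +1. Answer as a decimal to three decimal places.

0.308

|+x⟩ = (|0⟩ + |1⟩)/√2, so ⟨+x|ψ⟩ = (-4) / (√2·√26).
P = |-4|² / 52 = 16/52.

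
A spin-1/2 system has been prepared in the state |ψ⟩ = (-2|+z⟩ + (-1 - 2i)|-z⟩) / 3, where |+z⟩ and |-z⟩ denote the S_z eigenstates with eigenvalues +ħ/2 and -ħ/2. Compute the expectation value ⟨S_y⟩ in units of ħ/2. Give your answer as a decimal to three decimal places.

⟨σ_y⟩ = 2 Im(a* b)/(|a|²+|b|²) with a = -2, b = (-1 - 2i).
a* b = (2 + 4i), so ⟨σ_y⟩ = 8/9.
⟨S_y⟩ = (ħ/2)·⟨σ_y⟩.

0.889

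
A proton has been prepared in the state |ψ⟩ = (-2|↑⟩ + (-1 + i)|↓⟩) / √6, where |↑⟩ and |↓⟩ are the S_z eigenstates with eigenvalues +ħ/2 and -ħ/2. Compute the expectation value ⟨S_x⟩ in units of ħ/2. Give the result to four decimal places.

⟨σ_x⟩ = 2 Re(a* b)/(|a|²+|b|²) with a = -2, b = (-1 + i).
a* b = (2 - 2i), so ⟨σ_x⟩ = 4/6.
⟨S_x⟩ = (ħ/2)·⟨σ_x⟩.

0.6667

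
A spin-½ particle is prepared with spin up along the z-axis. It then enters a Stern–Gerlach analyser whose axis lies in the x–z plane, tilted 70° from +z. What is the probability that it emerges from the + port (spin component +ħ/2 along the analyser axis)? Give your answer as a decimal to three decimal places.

For spin-½, the probability of finding spin-up along an axis at angle θ to the initial spin direction is cos²(θ/2); spin-down is sin²(θ/2).
θ = 70°, so P = cos²(35°) ≈ 0.671.

0.671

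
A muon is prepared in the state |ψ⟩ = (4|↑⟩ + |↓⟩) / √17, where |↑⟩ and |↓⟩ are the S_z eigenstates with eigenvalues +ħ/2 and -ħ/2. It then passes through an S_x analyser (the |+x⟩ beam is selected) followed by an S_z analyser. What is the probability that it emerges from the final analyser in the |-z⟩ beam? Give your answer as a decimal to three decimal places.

First analyser (S_x): P(|+x⟩) = |⟨+x|ψ⟩|² = 25/34.
After stage 1 the state is |+x⟩; P(|-z⟩) = |⟨-z|+x⟩|² = 1/2.
Joint probability = 25/34 × 1/2 = 0.368.

0.368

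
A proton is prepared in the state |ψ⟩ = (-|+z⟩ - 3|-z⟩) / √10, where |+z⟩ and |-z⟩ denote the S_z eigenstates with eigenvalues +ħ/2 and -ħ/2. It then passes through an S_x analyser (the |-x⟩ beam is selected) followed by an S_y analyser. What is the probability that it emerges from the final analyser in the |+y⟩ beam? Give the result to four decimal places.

First analyser (S_x): P(|-x⟩) = |⟨-x|ψ⟩|² = 4/20.
After stage 1 the state is |-x⟩; P(|+y⟩) = |⟨+y|-x⟩|² = 1/2.
Joint probability = 4/20 × 1/2 = 0.1000.

0.1000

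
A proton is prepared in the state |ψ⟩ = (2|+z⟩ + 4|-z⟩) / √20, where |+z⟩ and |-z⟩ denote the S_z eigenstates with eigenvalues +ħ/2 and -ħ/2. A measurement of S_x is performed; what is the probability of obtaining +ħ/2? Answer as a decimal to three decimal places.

0.900

|+x⟩ = (|+z⟩ + |-z⟩)/√2, so ⟨+x|ψ⟩ = (6) / (√2·√20).
P = |6|² / 40 = 36/40.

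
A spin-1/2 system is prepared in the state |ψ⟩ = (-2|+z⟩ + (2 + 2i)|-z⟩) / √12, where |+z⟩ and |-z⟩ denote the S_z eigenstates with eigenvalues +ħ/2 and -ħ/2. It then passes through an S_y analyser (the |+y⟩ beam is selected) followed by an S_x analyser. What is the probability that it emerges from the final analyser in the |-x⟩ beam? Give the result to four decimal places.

First analyser (S_y): P(|+y⟩) = |⟨+y|ψ⟩|² = 4/24.
After stage 1 the state is |+y⟩; P(|-x⟩) = |⟨-x|+y⟩|² = 1/2.
Joint probability = 4/24 × 1/2 = 0.0833.

0.0833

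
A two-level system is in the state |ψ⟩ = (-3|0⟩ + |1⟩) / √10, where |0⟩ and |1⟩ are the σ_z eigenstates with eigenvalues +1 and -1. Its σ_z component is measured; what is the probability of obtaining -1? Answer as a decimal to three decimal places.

The -1 outcome corresponds to |1⟩. Its amplitude in |ψ⟩ is 1/√10.
P = |1|² / 10 = 1/10.

0.100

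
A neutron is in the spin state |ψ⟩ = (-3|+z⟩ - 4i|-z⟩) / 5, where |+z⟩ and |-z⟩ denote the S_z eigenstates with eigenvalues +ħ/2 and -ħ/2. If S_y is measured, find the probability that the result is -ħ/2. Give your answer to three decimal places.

|-y⟩ = (|+z⟩ - i|-z⟩)/√2, so ⟨-y|ψ⟩ = (1) / (√2·5).
P = |1|² / 50 = 1/50.

0.020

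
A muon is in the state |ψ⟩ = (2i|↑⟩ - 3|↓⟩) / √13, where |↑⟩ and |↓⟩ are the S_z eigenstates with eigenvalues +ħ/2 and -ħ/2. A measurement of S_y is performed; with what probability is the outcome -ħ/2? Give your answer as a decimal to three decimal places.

0.038

|-y⟩ = (|↑⟩ - i|↓⟩)/√2, so ⟨-y|ψ⟩ = (-i) / (√2·√13).
P = |-i|² / 26 = 1/26.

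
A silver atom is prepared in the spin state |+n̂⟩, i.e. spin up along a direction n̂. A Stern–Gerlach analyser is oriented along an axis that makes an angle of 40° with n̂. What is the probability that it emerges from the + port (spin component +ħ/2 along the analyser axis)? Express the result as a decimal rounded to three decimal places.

0.883

For spin-½, the probability of finding spin-up along an axis at angle θ to the initial spin direction is cos²(θ/2); spin-down is sin²(θ/2).
θ = 40°, so P = cos²(20°) ≈ 0.883.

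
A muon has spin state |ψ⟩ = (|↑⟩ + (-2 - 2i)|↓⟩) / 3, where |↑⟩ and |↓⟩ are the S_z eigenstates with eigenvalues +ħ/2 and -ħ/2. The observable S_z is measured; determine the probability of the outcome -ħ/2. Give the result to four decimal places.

The -ħ/2 outcome corresponds to |↓⟩. Its amplitude in |ψ⟩ is (-2 - 2i)/3.
P = |-2 - 2i|² / 9 = 8/9.

0.8889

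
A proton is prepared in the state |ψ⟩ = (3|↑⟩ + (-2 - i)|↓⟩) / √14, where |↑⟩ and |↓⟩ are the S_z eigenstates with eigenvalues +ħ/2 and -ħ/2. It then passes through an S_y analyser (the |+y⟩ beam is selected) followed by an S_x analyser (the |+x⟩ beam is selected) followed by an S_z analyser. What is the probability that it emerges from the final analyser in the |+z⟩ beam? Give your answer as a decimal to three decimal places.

0.071

First analyser (S_y): P(|+y⟩) = |⟨+y|ψ⟩|² = 8/28.
After stage 1 the state is |+y⟩; P(|+x⟩) = |⟨+x|+y⟩|² = 1/2.
After stage 2 the state is |+x⟩; P(|+z⟩) = |⟨+z|+x⟩|² = 1/2.
Joint probability = 8/28 × 1/2 × 1/2 = 0.071.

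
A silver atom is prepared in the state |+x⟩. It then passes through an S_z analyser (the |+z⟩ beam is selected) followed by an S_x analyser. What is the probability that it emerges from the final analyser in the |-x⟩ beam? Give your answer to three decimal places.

First analyser (S_z): from |+x⟩, P(|+z⟩) = 1/2.
After stage 1 the state is |+z⟩; P(|-x⟩) = |⟨-x|+z⟩|² = 1/2.
Joint probability = 1/2 × 1/2 = 0.250.

0.250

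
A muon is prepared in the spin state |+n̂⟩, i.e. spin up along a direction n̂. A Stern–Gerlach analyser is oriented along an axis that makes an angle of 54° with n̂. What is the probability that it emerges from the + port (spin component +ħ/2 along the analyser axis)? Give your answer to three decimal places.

0.794

For spin-½, the probability of finding spin-up along an axis at angle θ to the initial spin direction is cos²(θ/2); spin-down is sin²(θ/2).
θ = 54°, so P = cos²(27°) ≈ 0.794.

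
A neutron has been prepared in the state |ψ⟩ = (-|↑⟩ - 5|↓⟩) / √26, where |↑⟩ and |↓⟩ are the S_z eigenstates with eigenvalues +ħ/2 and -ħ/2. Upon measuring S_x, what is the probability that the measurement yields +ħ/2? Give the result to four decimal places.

|+x⟩ = (|↑⟩ + |↓⟩)/√2, so ⟨+x|ψ⟩ = (-6) / (√2·√26).
P = |-6|² / 52 = 36/52.

0.6923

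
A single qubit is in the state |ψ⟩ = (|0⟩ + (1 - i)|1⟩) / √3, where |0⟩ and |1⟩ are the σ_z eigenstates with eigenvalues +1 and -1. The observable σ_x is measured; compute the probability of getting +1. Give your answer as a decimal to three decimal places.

0.833

|+x⟩ = (|0⟩ + |1⟩)/√2, so ⟨+x|ψ⟩ = (2 - i) / (√2·√3).
P = |2 - i|² / 6 = 5/6.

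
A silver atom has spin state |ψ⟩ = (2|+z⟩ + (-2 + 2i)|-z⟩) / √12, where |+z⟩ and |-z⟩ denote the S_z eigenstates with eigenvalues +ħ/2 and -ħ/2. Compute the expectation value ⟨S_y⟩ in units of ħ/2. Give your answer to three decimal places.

⟨σ_y⟩ = 2 Im(a* b)/(|a|²+|b|²) with a = 2, b = (-2 + 2i).
a* b = (-4 + 4i), so ⟨σ_y⟩ = 8/12.
⟨S_y⟩ = (ħ/2)·⟨σ_y⟩.

0.667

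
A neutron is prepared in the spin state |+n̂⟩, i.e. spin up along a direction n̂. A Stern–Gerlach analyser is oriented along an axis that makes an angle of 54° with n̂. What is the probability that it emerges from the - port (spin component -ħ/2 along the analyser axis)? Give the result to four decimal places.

For spin-½, the probability of finding spin-up along an axis at angle θ to the initial spin direction is cos²(θ/2); spin-down is sin²(θ/2).
θ = 54°, so P = sin²(27°) ≈ 0.2061.

0.2061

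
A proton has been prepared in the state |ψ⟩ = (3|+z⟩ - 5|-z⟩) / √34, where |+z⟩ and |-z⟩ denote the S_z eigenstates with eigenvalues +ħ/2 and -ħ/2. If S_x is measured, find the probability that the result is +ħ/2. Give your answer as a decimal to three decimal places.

0.059

|+x⟩ = (|+z⟩ + |-z⟩)/√2, so ⟨+x|ψ⟩ = (-2) / (√2·√34).
P = |-2|² / 68 = 4/68.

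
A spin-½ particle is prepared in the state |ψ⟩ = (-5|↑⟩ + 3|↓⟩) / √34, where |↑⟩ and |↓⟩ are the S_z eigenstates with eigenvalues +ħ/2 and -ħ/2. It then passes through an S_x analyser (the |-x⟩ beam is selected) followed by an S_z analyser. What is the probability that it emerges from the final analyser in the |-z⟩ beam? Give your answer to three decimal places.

0.471

First analyser (S_x): P(|-x⟩) = |⟨-x|ψ⟩|² = 64/68.
After stage 1 the state is |-x⟩; P(|-z⟩) = |⟨-z|-x⟩|² = 1/2.
Joint probability = 64/68 × 1/2 = 0.471.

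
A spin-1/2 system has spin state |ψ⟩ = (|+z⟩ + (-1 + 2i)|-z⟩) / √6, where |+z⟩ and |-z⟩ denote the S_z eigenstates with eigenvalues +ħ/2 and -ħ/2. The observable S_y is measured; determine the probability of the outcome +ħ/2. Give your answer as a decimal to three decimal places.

|+y⟩ = (|+z⟩ + i|-z⟩)/√2, so ⟨+y|ψ⟩ = (3 + i) / (√2·√6).
P = |3 + i|² / 12 = 10/12.

0.833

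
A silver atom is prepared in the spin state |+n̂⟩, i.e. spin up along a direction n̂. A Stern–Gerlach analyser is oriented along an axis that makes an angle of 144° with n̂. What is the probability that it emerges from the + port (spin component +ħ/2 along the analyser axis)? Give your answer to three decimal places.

0.095

For spin-½, the probability of finding spin-up along an axis at angle θ to the initial spin direction is cos²(θ/2); spin-down is sin²(θ/2).
θ = 144°, so P = cos²(72°) ≈ 0.095.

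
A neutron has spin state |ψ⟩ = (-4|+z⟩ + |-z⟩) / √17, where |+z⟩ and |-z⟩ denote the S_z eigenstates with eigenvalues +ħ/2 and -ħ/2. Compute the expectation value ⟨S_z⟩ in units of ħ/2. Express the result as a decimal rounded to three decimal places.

⟨σ_z⟩ = |a|² - |b|² divided by |a|²+|b|², with a, b the |+z⟩, |-z⟩ amplitudes.
= (16 - 1)/17 = 15/17.
⟨S_z⟩ = (ħ/2)·⟨σ_z⟩.

0.882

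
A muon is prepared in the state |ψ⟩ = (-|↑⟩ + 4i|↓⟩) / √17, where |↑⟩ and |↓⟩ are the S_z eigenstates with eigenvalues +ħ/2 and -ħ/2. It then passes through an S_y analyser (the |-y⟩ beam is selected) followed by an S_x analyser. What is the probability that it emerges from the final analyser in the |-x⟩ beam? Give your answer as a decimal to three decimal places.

First analyser (S_y): P(|-y⟩) = |⟨-y|ψ⟩|² = 25/34.
After stage 1 the state is |-y⟩; P(|-x⟩) = |⟨-x|-y⟩|² = 1/2.
Joint probability = 25/34 × 1/2 = 0.368.

0.368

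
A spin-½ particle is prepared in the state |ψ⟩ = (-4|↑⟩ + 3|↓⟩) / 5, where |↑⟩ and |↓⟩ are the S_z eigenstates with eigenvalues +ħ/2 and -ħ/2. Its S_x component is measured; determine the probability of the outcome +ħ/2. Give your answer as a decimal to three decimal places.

|+x⟩ = (|↑⟩ + |↓⟩)/√2, so ⟨+x|ψ⟩ = (-1) / (√2·5).
P = |-1|² / 50 = 1/50.

0.020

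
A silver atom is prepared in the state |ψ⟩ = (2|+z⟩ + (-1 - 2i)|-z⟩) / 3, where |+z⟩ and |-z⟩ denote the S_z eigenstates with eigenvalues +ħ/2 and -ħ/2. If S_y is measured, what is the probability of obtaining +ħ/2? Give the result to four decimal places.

|+y⟩ = (|+z⟩ + i|-z⟩)/√2, so ⟨+y|ψ⟩ = (i) / (√2·3).
P = |i|² / 18 = 1/18.

0.0556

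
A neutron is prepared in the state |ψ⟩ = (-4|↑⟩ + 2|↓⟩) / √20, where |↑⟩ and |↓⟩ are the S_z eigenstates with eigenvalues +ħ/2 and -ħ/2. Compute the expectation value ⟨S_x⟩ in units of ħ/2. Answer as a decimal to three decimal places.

-0.800

⟨σ_x⟩ = 2 Re(a* b)/(|a|²+|b|²) with a = -4, b = 2.
a* b = -8, so ⟨σ_x⟩ = -16/20.
⟨S_x⟩ = (ħ/2)·⟨σ_x⟩.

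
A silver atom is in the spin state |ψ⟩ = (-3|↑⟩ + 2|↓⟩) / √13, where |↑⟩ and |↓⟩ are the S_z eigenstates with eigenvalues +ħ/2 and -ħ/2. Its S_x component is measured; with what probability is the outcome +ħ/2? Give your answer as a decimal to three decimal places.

|+x⟩ = (|↑⟩ + |↓⟩)/√2, so ⟨+x|ψ⟩ = (-1) / (√2·√13).
P = |-1|² / 26 = 1/26.

0.038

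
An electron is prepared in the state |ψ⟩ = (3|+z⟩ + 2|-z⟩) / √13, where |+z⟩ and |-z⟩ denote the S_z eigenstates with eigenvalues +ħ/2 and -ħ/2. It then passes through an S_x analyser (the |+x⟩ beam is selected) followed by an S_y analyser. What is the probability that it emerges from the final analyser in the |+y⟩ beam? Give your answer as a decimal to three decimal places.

0.481

First analyser (S_x): P(|+x⟩) = |⟨+x|ψ⟩|² = 25/26.
After stage 1 the state is |+x⟩; P(|+y⟩) = |⟨+y|+x⟩|² = 1/2.
Joint probability = 25/26 × 1/2 = 0.481.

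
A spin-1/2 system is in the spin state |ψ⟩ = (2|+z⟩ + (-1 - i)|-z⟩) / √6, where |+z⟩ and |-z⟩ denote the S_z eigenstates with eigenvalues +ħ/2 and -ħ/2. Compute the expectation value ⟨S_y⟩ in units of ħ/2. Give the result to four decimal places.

⟨σ_y⟩ = 2 Im(a* b)/(|a|²+|b|²) with a = 2, b = (-1 - i).
a* b = (-2 - 2i), so ⟨σ_y⟩ = -4/6.
⟨S_y⟩ = (ħ/2)·⟨σ_y⟩.

-0.6667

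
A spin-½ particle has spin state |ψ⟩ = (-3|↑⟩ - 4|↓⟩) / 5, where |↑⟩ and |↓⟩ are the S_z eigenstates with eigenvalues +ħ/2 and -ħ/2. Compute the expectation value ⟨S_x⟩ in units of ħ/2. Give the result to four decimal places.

⟨σ_x⟩ = 2 Re(a* b)/(|a|²+|b|²) with a = -3, b = -4.
a* b = 12, so ⟨σ_x⟩ = 24/25.
⟨S_x⟩ = (ħ/2)·⟨σ_x⟩.

0.9600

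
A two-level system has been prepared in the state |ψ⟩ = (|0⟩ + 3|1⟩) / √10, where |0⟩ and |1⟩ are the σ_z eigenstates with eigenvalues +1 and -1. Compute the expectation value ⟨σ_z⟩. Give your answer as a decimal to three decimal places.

⟨σ_z⟩ = |a|² - |b|² divided by |a|²+|b|², with a, b the |0⟩, |1⟩ amplitudes.
= (1 - 9)/10 = -8/10.

-0.800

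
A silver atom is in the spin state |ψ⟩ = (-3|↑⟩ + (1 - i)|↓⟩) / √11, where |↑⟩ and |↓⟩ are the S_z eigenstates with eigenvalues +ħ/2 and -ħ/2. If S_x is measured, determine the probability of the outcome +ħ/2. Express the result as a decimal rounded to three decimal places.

0.227

|+x⟩ = (|↑⟩ + |↓⟩)/√2, so ⟨+x|ψ⟩ = (-2 - i) / (√2·√11).
P = |-2 - i|² / 22 = 5/22.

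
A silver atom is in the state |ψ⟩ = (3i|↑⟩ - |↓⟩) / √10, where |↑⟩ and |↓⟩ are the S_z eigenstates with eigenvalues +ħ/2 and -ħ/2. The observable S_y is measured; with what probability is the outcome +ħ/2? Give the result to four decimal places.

0.8000

|+y⟩ = (|↑⟩ + i|↓⟩)/√2, so ⟨+y|ψ⟩ = (4i) / (√2·√10).
P = |4i|² / 20 = 16/20.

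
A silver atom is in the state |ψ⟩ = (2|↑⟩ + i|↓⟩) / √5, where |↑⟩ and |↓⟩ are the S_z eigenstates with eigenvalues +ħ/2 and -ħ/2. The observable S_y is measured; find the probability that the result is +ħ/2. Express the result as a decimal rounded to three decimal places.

|+y⟩ = (|↑⟩ + i|↓⟩)/√2, so ⟨+y|ψ⟩ = (3) / (√2·√5).
P = |3|² / 10 = 9/10.

0.900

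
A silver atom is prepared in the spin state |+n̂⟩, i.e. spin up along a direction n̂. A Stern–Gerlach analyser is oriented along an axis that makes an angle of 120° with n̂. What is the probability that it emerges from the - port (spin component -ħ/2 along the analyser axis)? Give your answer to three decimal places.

For spin-½, the probability of finding spin-up along an axis at angle θ to the initial spin direction is cos²(θ/2); spin-down is sin²(θ/2).
θ = 120°, so P = sin²(60°) ≈ 0.750.

0.750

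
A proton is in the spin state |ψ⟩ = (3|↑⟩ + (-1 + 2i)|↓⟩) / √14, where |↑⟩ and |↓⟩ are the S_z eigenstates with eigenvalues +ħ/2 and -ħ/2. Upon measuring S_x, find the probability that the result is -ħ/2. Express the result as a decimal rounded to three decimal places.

0.714

|-x⟩ = (|↑⟩ - |↓⟩)/√2, so ⟨-x|ψ⟩ = (4 - 2i) / (√2·√14).
P = |4 - 2i|² / 28 = 20/28.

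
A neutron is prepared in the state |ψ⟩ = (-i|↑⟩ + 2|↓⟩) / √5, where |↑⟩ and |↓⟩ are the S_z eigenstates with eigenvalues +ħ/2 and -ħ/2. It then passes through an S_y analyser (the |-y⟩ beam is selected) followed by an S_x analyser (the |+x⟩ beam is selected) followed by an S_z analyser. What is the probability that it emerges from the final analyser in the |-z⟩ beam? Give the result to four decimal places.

0.0250

First analyser (S_y): P(|-y⟩) = |⟨-y|ψ⟩|² = 1/10.
After stage 1 the state is |-y⟩; P(|+x⟩) = |⟨+x|-y⟩|² = 1/2.
After stage 2 the state is |+x⟩; P(|-z⟩) = |⟨-z|+x⟩|² = 1/2.
Joint probability = 1/10 × 1/2 × 1/2 = 0.0250.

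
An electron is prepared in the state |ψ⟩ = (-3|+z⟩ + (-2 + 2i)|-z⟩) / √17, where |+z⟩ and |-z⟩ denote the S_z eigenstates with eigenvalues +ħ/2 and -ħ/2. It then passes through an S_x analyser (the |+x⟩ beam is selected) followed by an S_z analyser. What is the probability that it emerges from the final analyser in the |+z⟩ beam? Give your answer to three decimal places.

0.426

First analyser (S_x): P(|+x⟩) = |⟨+x|ψ⟩|² = 29/34.
After stage 1 the state is |+x⟩; P(|+z⟩) = |⟨+z|+x⟩|² = 1/2.
Joint probability = 29/34 × 1/2 = 0.426.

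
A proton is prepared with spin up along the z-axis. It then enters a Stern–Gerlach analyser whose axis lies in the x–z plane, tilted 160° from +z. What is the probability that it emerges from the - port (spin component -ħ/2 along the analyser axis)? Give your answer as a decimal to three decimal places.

0.970

For spin-½, the probability of finding spin-up along an axis at angle θ to the initial spin direction is cos²(θ/2); spin-down is sin²(θ/2).
θ = 160°, so P = sin²(80°) ≈ 0.970.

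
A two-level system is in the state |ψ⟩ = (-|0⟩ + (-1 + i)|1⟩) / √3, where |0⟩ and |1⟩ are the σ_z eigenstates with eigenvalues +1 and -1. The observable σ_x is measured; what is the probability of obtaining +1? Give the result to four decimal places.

|+x⟩ = (|0⟩ + |1⟩)/√2, so ⟨+x|ψ⟩ = (-2 + i) / (√2·√3).
P = |-2 + i|² / 6 = 5/6.

0.8333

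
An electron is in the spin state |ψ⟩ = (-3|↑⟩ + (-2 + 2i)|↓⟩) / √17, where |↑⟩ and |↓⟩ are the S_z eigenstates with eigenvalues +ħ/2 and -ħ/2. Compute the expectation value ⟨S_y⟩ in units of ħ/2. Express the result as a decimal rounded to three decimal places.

⟨σ_y⟩ = 2 Im(a* b)/(|a|²+|b|²) with a = -3, b = (-2 + 2i).
a* b = (6 - 6i), so ⟨σ_y⟩ = -12/17.
⟨S_y⟩ = (ħ/2)·⟨σ_y⟩.

-0.706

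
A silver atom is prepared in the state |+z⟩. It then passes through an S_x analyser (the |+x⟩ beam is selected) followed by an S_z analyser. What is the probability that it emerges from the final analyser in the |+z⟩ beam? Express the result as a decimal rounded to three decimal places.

0.250

First analyser (S_x): from |+z⟩, P(|+x⟩) = 1/2.
After stage 1 the state is |+x⟩; P(|+z⟩) = |⟨+z|+x⟩|² = 1/2.
Joint probability = 1/2 × 1/2 = 0.250.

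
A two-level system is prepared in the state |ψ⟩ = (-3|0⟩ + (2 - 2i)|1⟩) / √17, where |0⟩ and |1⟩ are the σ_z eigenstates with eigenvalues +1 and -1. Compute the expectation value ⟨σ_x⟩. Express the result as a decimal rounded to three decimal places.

-0.706

⟨σ_x⟩ = 2 Re(a* b)/(|a|²+|b|²) with a = -3, b = (2 - 2i).
a* b = (-6 + 6i), so ⟨σ_x⟩ = -12/17.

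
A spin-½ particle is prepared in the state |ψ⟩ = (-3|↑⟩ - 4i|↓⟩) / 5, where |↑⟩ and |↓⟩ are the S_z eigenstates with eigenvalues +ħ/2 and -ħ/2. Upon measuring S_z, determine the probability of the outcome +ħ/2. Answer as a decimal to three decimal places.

The +ħ/2 outcome corresponds to |↑⟩. Its amplitude in |ψ⟩ is -3/5.
P = |-3|² / 25 = 9/25.

0.360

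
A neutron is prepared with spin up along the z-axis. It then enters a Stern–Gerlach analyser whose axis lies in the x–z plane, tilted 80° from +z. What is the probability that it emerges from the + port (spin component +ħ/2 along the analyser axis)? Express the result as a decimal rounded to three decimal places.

0.587

For spin-½, the probability of finding spin-up along an axis at angle θ to the initial spin direction is cos²(θ/2); spin-down is sin²(θ/2).
θ = 80°, so P = cos²(40°) ≈ 0.587.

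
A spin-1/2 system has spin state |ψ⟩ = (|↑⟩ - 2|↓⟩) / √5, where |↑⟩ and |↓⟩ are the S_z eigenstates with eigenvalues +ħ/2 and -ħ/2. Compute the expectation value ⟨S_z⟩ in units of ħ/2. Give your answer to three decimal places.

⟨σ_z⟩ = |a|² - |b|² divided by |a|²+|b|², with a, b the |↑⟩, |↓⟩ amplitudes.
= (1 - 4)/5 = -3/5.
⟨S_z⟩ = (ħ/2)·⟨σ_z⟩.

-0.600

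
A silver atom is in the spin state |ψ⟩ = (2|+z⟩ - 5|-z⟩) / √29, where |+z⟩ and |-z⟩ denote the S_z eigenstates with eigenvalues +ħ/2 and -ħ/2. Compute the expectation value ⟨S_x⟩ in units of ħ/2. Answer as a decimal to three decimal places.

-0.690

⟨σ_x⟩ = 2 Re(a* b)/(|a|²+|b|²) with a = 2, b = -5.
a* b = -10, so ⟨σ_x⟩ = -20/29.
⟨S_x⟩ = (ħ/2)·⟨σ_x⟩.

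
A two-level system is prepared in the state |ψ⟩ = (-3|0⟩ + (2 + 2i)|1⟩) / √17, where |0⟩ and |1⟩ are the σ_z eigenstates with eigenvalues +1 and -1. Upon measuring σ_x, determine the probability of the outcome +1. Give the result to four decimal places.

|+x⟩ = (|0⟩ + |1⟩)/√2, so ⟨+x|ψ⟩ = (-1 + 2i) / (√2·√17).
P = |-1 + 2i|² / 34 = 5/34.

0.1471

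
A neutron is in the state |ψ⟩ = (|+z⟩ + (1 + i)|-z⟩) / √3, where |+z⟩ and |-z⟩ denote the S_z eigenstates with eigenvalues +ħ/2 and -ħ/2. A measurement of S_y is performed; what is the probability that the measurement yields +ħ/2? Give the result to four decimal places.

|+y⟩ = (|+z⟩ + i|-z⟩)/√2, so ⟨+y|ψ⟩ = (2 - i) / (√2·√3).
P = |2 - i|² / 6 = 5/6.

0.8333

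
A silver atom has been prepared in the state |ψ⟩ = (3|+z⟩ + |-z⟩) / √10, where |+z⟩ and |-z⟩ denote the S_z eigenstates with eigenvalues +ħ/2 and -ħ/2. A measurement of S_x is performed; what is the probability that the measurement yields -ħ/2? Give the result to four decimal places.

|-x⟩ = (|+z⟩ - |-z⟩)/√2, so ⟨-x|ψ⟩ = (2) / (√2·√10).
P = |2|² / 20 = 4/20.

0.2000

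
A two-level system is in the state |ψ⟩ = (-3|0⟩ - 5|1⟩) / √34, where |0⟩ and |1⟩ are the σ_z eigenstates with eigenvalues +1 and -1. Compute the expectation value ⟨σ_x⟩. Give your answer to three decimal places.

⟨σ_x⟩ = 2 Re(a* b)/(|a|²+|b|²) with a = -3, b = -5.
a* b = 15, so ⟨σ_x⟩ = 30/34.

0.882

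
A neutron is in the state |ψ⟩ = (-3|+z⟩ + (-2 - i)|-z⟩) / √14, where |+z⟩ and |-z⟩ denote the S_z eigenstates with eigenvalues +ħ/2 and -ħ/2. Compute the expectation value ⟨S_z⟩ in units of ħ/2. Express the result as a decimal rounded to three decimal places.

⟨σ_z⟩ = |a|² - |b|² divided by |a|²+|b|², with a, b the |+z⟩, |-z⟩ amplitudes.
= (9 - 5)/14 = 4/14.
⟨S_z⟩ = (ħ/2)·⟨σ_z⟩.

0.286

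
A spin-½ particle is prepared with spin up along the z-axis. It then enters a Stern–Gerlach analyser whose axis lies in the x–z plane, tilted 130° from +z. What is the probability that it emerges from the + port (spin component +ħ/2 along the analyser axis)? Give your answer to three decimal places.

0.179

For spin-½, the probability of finding spin-up along an axis at angle θ to the initial spin direction is cos²(θ/2); spin-down is sin²(θ/2).
θ = 130°, so P = cos²(65°) ≈ 0.179.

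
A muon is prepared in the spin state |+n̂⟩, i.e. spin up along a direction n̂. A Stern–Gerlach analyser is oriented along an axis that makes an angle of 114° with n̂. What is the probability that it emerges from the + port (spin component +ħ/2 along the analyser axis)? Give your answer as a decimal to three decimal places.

For spin-½, the probability of finding spin-up along an axis at angle θ to the initial spin direction is cos²(θ/2); spin-down is sin²(θ/2).
θ = 114°, so P = cos²(57°) ≈ 0.297.

0.297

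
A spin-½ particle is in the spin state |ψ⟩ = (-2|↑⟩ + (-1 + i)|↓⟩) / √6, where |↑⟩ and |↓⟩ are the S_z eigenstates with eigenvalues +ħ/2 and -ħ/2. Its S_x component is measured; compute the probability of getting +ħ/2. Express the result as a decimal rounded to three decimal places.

|+x⟩ = (|↑⟩ + |↓⟩)/√2, so ⟨+x|ψ⟩ = (-3 + i) / (√2·√6).
P = |-3 + i|² / 12 = 10/12.

0.833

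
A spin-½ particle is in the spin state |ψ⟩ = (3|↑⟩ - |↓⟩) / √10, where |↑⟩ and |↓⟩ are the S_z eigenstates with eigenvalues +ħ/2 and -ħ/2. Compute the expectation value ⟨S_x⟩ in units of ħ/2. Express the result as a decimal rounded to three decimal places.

⟨σ_x⟩ = 2 Re(a* b)/(|a|²+|b|²) with a = 3, b = -1.
a* b = -3, so ⟨σ_x⟩ = -6/10.
⟨S_x⟩ = (ħ/2)·⟨σ_x⟩.

-0.600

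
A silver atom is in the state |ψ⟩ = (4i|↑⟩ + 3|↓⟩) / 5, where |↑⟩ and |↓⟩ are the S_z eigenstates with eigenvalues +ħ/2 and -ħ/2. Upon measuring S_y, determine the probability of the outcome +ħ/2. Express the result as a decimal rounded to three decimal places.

0.020

|+y⟩ = (|↑⟩ + i|↓⟩)/√2, so ⟨+y|ψ⟩ = (i) / (√2·5).
P = |i|² / 50 = 1/50.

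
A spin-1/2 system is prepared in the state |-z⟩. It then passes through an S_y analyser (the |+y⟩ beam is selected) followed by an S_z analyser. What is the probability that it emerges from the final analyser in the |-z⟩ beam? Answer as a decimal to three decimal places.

0.250

First analyser (S_y): from |-z⟩, P(|+y⟩) = 1/2.
After stage 1 the state is |+y⟩; P(|-z⟩) = |⟨-z|+y⟩|² = 1/2.
Joint probability = 1/2 × 1/2 = 0.250.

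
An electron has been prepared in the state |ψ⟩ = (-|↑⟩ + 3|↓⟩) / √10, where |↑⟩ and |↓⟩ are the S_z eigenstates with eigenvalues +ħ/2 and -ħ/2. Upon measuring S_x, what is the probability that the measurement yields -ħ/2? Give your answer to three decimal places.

0.800

|-x⟩ = (|↑⟩ - |↓⟩)/√2, so ⟨-x|ψ⟩ = (-4) / (√2·√10).
P = |-4|² / 20 = 16/20.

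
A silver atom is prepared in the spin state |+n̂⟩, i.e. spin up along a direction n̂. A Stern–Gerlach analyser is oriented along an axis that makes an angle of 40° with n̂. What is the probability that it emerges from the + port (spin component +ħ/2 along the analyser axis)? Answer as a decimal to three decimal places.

0.883

For spin-½, the probability of finding spin-up along an axis at angle θ to the initial spin direction is cos²(θ/2); spin-down is sin²(θ/2).
θ = 40°, so P = cos²(20°) ≈ 0.883.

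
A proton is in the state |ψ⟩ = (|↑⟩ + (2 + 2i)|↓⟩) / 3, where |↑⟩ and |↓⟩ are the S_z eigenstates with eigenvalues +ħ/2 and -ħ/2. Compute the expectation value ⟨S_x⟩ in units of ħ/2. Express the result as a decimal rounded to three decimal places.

0.444

⟨σ_x⟩ = 2 Re(a* b)/(|a|²+|b|²) with a = 1, b = (2 + 2i).
a* b = (2 + 2i), so ⟨σ_x⟩ = 4/9.
⟨S_x⟩ = (ħ/2)·⟨σ_x⟩.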